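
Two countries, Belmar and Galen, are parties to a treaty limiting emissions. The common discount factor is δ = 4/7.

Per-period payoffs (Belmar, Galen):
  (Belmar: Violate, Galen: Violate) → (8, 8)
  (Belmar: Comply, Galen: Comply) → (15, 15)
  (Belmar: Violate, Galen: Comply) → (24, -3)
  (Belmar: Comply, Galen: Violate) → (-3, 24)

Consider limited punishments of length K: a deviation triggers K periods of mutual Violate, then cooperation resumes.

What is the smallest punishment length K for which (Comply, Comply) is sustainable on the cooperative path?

6

Need Σ_{k=1}^{K} δ^k ≥ (24−15)/(15−8) = 1.2857 at δ = 4/7.
At K = 5 the sum is 1.2521 < 1.2857; at K = 6 it is 1.2869 ≥ 1.2857.
So the minimum punishment length is K = 6.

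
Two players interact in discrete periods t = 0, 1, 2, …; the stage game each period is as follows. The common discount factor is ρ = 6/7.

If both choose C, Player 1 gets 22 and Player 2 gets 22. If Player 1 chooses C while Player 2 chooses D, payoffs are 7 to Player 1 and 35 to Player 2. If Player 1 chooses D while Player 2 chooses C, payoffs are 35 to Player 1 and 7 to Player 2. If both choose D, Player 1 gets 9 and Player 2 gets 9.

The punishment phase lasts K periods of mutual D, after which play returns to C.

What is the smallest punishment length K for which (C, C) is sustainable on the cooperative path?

2

Need Σ_{k=1}^{K} ρ^k ≥ (35−22)/(22−9) = 1.0000 at ρ = 6/7.
At K = 1 the sum is 0.8571 < 1.0000; at K = 2 it is 1.5918 ≥ 1.0000.
So the minimum punishment length is K = 2.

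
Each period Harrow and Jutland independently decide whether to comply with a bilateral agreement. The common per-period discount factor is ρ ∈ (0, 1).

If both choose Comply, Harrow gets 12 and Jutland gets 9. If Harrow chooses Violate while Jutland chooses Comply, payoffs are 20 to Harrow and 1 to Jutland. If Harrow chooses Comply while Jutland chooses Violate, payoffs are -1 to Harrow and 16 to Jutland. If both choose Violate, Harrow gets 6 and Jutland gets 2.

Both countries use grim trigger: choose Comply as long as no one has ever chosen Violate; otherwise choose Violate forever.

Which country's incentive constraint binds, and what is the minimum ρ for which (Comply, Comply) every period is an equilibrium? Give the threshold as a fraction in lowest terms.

Harrow; ρ ≥ 4/7

Harrow's threshold: (20−12)/(20−6) = 4/7.
Jutland's threshold: (16−9)/(16−2) = 1/2.
4/7 > 1/2, so Harrow binds and ρ* = 4/7.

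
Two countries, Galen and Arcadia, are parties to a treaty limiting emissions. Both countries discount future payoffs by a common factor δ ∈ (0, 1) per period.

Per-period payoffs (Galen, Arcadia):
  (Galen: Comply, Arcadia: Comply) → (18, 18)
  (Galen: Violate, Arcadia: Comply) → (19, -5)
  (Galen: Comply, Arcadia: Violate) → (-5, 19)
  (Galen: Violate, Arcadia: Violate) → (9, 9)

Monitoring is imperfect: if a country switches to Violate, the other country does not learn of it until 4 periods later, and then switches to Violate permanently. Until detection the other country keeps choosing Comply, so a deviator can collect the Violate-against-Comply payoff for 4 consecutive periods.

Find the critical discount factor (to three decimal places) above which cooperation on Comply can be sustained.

A deviator earns 19 for 4 periods, then 9 forever; cooperating earns 18 forever. Multiplying the IC by (1−δ):
18 ≥ 19(1−δ^4) + 9δ^4, so 10·δ^4 ≥ 1 and δ^4 ≥ 1/10.
δ ≥ (1/10)^(1/4) ≈ 0.562.

0.562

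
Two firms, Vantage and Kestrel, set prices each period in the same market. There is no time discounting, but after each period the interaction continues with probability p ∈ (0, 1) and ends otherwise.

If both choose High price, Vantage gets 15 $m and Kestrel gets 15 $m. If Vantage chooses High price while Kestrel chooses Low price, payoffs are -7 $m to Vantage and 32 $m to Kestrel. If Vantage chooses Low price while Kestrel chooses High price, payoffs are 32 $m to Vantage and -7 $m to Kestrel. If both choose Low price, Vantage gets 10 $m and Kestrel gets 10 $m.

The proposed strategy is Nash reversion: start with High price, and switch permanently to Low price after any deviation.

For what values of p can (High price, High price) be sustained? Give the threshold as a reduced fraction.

Expected cooperation value is 15 + p·15 + p²·15 + … = 15/(1−p); deviation gives 32 + p·10/(1−p).
15 ≥ 32(1−p) + 10p ⇒ 22p ≥ 17 ⇒ p ≥ 17/22.

17/22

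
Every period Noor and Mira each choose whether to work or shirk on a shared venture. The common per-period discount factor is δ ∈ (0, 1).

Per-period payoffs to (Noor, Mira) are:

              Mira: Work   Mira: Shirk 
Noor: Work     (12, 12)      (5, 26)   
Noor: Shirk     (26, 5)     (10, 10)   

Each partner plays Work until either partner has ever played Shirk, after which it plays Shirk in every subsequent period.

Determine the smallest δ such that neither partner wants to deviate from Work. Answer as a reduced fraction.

7/8

Under grim trigger the critical discount factor is (T−C)/(T−P) with T = 26, C = 12, P = 10.
δ* = (26−12)/(26−10) = 14/16 = 7/8.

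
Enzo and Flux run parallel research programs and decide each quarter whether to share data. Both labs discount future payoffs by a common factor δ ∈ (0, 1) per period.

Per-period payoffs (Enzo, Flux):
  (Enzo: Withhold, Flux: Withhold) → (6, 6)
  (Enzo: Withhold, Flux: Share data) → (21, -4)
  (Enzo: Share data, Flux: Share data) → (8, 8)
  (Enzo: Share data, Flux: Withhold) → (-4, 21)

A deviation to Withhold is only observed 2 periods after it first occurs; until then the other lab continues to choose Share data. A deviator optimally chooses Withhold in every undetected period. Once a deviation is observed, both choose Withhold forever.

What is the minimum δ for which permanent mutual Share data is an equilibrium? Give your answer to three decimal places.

0.931

Deviating for the 2 undetected periods gains 21−8 = 13 per period over cooperation, then loses 8−6 = 2 per period forever once punishment starts.
Gain: 13(1 + δ + … + δ^1); loss: 2·δ^2/(1−δ).
No profitable deviation ⇔ 13(1−δ^2) ≤ 2·δ^2, i.e. δ^2 ≥ 13/(13+2) = 13/15.
Hence δ ≥ (13/15)^(1/2) ≈ 0.931.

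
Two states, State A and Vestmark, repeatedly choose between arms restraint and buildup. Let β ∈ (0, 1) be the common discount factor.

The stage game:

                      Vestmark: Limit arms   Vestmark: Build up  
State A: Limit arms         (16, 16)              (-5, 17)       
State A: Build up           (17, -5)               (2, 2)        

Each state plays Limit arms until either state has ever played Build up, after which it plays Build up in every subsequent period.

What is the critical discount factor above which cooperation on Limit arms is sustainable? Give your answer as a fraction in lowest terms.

1/15

Cooperation forever yields 16 each period: 16/(1−β).
Deviating yields 17 once, then 2 forever: 17 + 2β/(1−β).
No profitable deviation requires 16/(1−β) ≥ 17 + 2β/(1−β).
Multiplying by (1−β): 16 ≥ 17(1−β) + 2β = 17 − 15β.
So 15β ≥ 1, i.e. β ≥ 1/15.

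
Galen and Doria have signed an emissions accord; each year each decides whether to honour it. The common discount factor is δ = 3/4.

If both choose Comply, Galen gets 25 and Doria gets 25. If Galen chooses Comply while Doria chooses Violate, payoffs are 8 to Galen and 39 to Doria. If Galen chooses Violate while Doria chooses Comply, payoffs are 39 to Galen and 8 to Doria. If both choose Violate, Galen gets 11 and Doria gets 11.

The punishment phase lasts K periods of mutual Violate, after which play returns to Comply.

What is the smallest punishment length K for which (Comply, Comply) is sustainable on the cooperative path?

Need Σ_{k=1}^{K} δ^k ≥ (39−25)/(25−11) = 1.0000 at δ = 3/4.
At K = 1 the sum is 0.7500 < 1.0000; at K = 2 it is 1.3125 ≥ 1.0000.
So the minimum punishment length is K = 2.

2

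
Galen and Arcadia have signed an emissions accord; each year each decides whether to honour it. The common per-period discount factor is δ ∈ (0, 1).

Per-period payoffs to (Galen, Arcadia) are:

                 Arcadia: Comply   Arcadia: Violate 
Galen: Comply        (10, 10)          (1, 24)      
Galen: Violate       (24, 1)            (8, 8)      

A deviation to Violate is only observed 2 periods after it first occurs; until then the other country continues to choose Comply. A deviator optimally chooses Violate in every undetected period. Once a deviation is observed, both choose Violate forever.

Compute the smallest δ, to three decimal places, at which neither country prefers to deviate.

The best deviation is to choose Violate for all 2 undetected periods, earning 24 each, then 8 forever once detected.
Deviation value: 24(1−δ^2)/(1−δ) + 8δ^2/(1−δ); cooperation value: 10/(1−δ).
IC: 10 ≥ 24(1−δ^2) + 8δ^2 = 24 − 16δ^2.
So δ^2 ≥ 14/16 = 7/8, giving δ ≥ (7/8)^(1/2) ≈ 0.935.

0.935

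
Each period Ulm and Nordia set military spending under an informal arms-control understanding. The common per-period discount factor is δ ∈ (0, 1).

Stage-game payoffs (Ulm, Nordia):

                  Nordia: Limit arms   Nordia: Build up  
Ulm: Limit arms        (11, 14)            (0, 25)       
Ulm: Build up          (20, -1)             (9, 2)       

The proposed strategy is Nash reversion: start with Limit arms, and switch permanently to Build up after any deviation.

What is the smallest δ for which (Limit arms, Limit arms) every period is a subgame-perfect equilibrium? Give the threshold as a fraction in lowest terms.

Ulm's threshold: (20−11)/(20−9) = 9/11.
Nordia's threshold: (25−14)/(25−2) = 11/23.
9/11 > 11/23, so Ulm binds and δ* = 9/11.

9/11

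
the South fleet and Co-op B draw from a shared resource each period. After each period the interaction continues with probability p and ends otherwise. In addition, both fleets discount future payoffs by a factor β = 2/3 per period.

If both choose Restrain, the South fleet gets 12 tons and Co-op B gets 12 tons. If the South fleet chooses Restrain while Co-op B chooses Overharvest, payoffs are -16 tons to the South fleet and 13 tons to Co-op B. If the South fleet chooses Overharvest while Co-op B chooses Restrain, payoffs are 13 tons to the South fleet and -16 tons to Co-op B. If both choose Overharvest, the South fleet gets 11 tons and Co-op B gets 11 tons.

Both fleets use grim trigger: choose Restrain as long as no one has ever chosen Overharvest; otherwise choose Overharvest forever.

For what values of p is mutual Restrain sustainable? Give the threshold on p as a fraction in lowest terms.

3/4

With continuation probability p and discount β, the effective per-period discount factor is βp.
Grim-trigger IC: βp ≥ (13−12)/(13−11) = 1/2.
So p ≥ (1/2)/(2/3) = 3/4.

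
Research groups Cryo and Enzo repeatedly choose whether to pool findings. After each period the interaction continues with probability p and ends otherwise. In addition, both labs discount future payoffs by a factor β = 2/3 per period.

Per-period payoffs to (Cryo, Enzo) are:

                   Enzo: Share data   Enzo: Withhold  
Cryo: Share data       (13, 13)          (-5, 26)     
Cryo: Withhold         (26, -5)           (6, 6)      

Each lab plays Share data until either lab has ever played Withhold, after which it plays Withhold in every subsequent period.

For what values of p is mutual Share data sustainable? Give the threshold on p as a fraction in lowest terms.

39/40

Expected continuation weight on next period's payoff is β·p = 2/3·p, which plays the role of the discount factor.
Cooperation requires 2/3·p ≥ (26−13)/(26−6) = 13/20, hence p ≥ 39/40.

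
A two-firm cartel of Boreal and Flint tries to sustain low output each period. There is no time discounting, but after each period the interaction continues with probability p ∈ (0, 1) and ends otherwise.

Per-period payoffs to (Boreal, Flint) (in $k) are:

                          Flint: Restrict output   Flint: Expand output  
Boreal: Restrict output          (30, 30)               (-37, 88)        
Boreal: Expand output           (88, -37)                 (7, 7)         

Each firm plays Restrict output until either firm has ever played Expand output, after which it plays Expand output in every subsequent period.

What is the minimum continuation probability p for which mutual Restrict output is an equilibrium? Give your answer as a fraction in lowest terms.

58/81

Expected cooperation value is 30 + p·30 + p²·30 + … = 30/(1−p); deviation gives 88 + p·7/(1−p).
30 ≥ 88(1−p) + 7p ⇒ 81p ≥ 58 ⇒ p ≥ 58/81.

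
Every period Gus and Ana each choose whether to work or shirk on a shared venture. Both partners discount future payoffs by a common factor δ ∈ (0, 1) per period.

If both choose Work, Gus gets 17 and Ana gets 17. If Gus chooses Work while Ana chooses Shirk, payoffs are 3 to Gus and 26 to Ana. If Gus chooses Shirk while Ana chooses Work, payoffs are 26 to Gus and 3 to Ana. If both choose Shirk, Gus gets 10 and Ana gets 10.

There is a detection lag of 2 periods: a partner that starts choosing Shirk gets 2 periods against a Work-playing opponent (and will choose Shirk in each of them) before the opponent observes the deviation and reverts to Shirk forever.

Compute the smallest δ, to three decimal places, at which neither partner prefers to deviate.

A deviator earns 26 for 2 periods, then 10 forever; cooperating earns 17 forever. Multiplying the IC by (1−δ):
17 ≥ 26(1−δ^2) + 10δ^2, so 16·δ^2 ≥ 9 and δ^2 ≥ 9/16.
δ ≥ (9/16)^(1/2) ≈ 0.750.

0.750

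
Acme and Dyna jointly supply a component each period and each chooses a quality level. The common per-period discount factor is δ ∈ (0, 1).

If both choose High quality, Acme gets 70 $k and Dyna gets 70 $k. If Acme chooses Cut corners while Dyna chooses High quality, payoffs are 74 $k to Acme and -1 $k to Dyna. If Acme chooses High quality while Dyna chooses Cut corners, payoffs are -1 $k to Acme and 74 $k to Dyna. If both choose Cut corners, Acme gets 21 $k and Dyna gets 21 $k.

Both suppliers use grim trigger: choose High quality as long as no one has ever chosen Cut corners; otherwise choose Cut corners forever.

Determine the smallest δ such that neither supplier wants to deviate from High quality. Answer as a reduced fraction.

4/53

One-period gain from deviating is 74 − 70 = 4. The loss is 70 − 21 = 49 in every subsequent period, with present value 49·δ/(1−δ).
Deviation is unprofitable when 49·δ/(1−δ) ≥ 4, i.e. δ/(1−δ) ≥ 4/49.
Equivalently δ ≥ 4/(4+49) = 4/53.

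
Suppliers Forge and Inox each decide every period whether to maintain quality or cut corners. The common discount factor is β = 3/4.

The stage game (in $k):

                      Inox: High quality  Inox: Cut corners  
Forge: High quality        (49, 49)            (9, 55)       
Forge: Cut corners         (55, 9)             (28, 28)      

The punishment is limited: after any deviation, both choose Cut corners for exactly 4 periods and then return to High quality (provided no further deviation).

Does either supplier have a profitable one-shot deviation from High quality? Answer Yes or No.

No

IC: β+…+β^4 ≥ (55−49)/(49−28) = 2/7.
At β = 3/4: partial sum = 2.0508 ≥ 0.2857. Cooperation sustainable.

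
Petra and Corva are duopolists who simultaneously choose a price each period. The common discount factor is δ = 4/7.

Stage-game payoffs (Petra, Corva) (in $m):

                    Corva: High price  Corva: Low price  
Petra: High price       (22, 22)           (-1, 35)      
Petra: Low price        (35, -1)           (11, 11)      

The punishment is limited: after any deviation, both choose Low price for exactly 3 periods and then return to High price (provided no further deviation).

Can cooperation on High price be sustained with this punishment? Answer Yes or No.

IC: δ+…+δ^3 ≥ (35−22)/(22−11) = 13/11.
At δ = 4/7: partial sum = 1.0845 < 1.1818. Cooperation not sustainable.

No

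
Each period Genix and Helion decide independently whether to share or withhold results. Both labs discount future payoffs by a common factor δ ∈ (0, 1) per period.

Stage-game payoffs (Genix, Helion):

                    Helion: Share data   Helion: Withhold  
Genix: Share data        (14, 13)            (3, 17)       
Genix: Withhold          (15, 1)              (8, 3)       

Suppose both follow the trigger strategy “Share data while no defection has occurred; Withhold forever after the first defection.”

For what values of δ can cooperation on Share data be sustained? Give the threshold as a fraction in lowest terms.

2/7

For Genix: deviation gain 15−14 = 1, per-period punishment loss 14−8 = 6. IC gives δ ≥ 1/7.
For Helion: gain 4, loss 10 per period, so δ ≥ 4/14 = 2/7.
The tighter constraint is Helion's, so cooperation needs δ ≥ 2/7.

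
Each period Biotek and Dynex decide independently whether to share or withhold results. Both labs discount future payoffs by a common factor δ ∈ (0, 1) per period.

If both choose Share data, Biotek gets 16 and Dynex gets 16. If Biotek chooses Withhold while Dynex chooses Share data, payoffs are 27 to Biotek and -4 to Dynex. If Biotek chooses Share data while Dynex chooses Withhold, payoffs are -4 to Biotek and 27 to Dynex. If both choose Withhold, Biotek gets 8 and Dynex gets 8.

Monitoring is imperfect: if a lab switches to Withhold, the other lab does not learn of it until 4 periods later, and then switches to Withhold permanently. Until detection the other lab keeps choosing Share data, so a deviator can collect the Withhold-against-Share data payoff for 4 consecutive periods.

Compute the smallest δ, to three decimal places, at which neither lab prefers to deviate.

The best deviation is to choose Withhold for all 4 undetected periods, earning 27 each, then 8 forever once detected.
Deviation value: 27(1−δ^4)/(1−δ) + 8δ^4/(1−δ); cooperation value: 16/(1−δ).
IC: 16 ≥ 27(1−δ^4) + 8δ^4 = 27 − 19δ^4.
So δ^4 ≥ 11/19, giving δ ≥ (11/19)^(1/4) ≈ 0.872.

0.872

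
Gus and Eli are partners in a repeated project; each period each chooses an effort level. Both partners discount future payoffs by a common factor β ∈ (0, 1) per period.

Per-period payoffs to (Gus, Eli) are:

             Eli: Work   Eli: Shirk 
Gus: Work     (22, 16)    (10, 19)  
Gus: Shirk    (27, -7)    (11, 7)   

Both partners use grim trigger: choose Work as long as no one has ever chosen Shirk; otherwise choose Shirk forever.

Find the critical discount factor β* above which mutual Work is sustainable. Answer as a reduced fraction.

5/16

For Gus: deviation gain 27−22 = 5, per-period punishment loss 22−11 = 11. IC gives β ≥ 5/16.
For Eli: gain 3, loss 9 per period, so β ≥ 3/12 = 1/4.
The tighter constraint is Gus's, so cooperation needs β ≥ 5/16.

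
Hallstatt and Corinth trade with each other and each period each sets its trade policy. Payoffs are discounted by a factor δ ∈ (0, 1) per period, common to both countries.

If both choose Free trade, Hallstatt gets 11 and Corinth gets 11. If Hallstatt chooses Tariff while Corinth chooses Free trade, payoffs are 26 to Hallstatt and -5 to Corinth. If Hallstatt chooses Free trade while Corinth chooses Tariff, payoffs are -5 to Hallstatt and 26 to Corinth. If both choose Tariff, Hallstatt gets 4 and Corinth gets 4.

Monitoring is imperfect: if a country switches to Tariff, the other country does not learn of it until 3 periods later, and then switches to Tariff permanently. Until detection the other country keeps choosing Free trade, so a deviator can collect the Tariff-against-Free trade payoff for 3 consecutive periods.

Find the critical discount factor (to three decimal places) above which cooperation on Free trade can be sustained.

Deviating for the 3 undetected periods gains 26−11 = 15 per period over cooperation, then loses 11−4 = 7 per period forever once punishment starts.
Gain: 15(1 + δ + … + δ^2); loss: 7·δ^3/(1−δ).
No profitable deviation ⇔ 15(1−δ^3) ≤ 7·δ^3, i.e. δ^3 ≥ 15/(15+7) = 15/22.
Hence δ ≥ (15/22)^(1/3) ≈ 0.880.

0.880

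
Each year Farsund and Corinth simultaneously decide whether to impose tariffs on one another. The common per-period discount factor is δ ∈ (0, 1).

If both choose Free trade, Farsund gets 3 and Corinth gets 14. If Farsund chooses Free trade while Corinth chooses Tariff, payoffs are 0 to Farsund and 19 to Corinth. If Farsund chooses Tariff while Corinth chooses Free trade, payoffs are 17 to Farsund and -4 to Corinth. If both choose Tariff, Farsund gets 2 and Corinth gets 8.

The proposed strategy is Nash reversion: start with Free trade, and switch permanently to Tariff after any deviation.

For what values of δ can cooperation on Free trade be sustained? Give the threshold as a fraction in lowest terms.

Farsund's threshold: (17−3)/(17−2) = 14/15.
Corinth's threshold: (19−14)/(19−8) = 5/11.
14/15 > 5/11, so Farsund binds and δ* = 14/15.

14/15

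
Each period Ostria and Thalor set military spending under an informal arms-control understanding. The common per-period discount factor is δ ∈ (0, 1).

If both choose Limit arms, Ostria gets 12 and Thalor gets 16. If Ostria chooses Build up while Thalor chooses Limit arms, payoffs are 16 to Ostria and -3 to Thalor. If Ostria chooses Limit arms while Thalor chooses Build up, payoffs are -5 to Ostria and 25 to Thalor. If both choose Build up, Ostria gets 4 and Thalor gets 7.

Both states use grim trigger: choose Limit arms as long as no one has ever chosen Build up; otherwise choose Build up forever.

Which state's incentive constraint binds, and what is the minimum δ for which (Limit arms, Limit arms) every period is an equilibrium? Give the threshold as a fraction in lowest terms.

Ostria: cooperation gives 12 each period; deviation gives 16 once then 4 forever.
  12/(1−δ) ≥ 16 + 4δ/(1−δ) ⇒ δ ≥ 4/12 = 1/3.
Thalor: cooperation gives 16 each period; deviation gives 25 once then 7 forever.
  δ ≥ 9/18 = 1/2.
Both must hold, so the binding constraint is Thalor's: δ ≥ 1/2.

Thalor; δ ≥ 1/2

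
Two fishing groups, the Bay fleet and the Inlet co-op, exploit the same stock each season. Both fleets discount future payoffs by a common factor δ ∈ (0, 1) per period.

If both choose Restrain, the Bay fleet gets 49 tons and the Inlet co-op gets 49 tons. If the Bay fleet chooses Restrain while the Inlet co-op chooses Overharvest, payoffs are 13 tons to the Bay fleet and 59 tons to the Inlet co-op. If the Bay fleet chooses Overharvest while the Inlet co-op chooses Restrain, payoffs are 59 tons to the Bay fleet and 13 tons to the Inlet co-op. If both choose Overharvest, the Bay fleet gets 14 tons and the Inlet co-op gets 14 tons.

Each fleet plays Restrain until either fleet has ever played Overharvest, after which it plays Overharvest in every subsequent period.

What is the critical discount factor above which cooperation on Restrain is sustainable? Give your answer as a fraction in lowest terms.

2/9

Cooperation forever yields 49 each period: 49/(1−δ).
Deviating yields 59 once, then 14 forever: 59 + 14δ/(1−δ).
No profitable deviation requires 49/(1−δ) ≥ 59 + 14δ/(1−δ).
Multiplying by (1−δ): 49 ≥ 59(1−δ) + 14δ = 59 − 45δ.
So 45δ ≥ 10, i.e. δ ≥ 10/45 = 2/9.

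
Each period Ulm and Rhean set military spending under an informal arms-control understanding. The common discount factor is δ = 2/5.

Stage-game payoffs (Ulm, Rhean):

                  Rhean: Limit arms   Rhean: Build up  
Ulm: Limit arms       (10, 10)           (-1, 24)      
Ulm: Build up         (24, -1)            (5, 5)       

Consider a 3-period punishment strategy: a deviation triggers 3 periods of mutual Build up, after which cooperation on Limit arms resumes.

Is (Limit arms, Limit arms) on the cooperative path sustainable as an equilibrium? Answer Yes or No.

A one-shot deviation gives 24 now, then 5 for 3 periods, then back to 10.
Gain from deviating: (24−10) today; loss: (10−5) in each of the next 3 periods.
No-deviation condition: (10−5)(δ+…+δ^3) ≥ 24−10, i.e. δ+…+δ^3 ≥ 14/5.
At δ = 2/5: δ+…+δ^3 = 0.6240 < 2.8000.
So cooperation is not sustainable.

No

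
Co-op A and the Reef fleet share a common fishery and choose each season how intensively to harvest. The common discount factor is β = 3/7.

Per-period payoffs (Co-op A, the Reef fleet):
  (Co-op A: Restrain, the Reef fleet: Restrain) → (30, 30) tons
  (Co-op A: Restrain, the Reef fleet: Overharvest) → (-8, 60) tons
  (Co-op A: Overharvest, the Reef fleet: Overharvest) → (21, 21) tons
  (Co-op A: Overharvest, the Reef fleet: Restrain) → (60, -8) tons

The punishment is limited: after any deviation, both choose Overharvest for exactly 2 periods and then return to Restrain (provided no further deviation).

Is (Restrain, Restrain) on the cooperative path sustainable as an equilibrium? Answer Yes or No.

No

Comparing payoff streams over the 3 periods until play realigns: cooperate → 30(1+β+…+β^2); deviate → 60 + 21(β+…+β^2).
Cooperation is sustained iff (30−21)(β+…+β^2) ≥ 60−30.
β+…+β^2 = 3/7·(1−(3/7)^2)/(1−3/7) = 0.6122, and (60−30)/(30−21) = 3.3333.
0.6122 < 3.3333, so cooperation is not sustainable.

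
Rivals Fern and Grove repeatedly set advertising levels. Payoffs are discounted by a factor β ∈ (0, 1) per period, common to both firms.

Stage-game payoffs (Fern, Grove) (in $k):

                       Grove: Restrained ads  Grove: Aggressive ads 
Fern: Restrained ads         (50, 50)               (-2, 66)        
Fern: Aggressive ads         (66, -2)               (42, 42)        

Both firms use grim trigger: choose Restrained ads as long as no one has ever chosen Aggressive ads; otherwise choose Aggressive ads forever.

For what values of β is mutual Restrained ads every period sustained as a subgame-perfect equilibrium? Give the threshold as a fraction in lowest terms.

50/(1−β) ≥ 66 + 42β/(1−β)
50 ≥ 66 − 24β
β ≥ 16/24 = 2/3.

2/3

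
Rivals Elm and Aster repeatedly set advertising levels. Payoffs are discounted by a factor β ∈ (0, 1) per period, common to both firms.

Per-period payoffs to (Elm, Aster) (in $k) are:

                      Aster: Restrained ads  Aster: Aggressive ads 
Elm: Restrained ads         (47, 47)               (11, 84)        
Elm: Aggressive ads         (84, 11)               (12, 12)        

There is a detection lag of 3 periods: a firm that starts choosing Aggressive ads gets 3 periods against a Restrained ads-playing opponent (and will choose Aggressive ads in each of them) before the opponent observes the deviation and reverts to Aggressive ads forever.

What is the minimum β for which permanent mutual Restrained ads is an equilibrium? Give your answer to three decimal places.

0.801

A deviator earns 84 for 3 periods, then 12 forever; cooperating earns 47 forever. Multiplying the IC by (1−β):
47 ≥ 84(1−β^3) + 12β^3, so 72·β^3 ≥ 37 and β^3 ≥ 37/72.
β ≥ (37/72)^(1/3) ≈ 0.801.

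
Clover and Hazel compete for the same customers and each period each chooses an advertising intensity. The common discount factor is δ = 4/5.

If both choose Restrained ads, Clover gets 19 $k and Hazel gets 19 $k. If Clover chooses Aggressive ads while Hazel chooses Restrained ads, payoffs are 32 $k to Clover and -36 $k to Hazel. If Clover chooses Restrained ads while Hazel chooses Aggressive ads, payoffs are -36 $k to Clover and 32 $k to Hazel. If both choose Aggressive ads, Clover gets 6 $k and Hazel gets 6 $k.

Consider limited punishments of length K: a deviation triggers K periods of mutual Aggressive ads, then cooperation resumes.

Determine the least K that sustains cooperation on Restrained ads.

Need Σ_{k=1}^{K} δ^k ≥ (32−19)/(19−6) = 1.0000 at δ = 4/5.
At K = 1 the sum is 0.8000 < 1.0000; at K = 2 it is 1.4400 ≥ 1.0000.
So the minimum punishment length is K = 2.

2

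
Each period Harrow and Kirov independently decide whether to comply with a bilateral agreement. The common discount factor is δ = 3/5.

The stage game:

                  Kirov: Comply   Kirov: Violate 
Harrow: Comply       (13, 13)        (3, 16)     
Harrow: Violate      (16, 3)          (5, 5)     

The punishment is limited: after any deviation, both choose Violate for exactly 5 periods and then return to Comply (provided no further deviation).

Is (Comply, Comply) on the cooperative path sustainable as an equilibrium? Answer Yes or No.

Comparing payoff streams over the 6 periods until play realigns: cooperate → 13(1+δ+…+δ^5); deviate → 16 + 5(δ+…+δ^5).
Cooperation is sustained iff (13−5)(δ+…+δ^5) ≥ 16−13.
δ+…+δ^5 = 3/5·(1−(3/5)^5)/(1−3/5) = 1.3834, and (16−13)/(13−5) = 0.3750.
1.3834 ≥ 0.3750, so cooperation is sustainable.

Yes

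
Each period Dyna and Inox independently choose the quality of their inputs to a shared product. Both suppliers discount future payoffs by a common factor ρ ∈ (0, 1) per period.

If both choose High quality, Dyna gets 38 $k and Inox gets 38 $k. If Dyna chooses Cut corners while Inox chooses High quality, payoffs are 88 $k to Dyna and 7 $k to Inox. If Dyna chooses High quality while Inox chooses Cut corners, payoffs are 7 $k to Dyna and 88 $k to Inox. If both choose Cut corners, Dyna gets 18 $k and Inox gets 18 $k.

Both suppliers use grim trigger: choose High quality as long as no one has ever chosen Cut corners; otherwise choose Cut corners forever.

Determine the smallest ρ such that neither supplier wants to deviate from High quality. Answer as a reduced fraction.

5/7

38/(1−ρ) ≥ 88 + 18ρ/(1−ρ)
38 ≥ 88 − 70ρ
ρ ≥ 50/70 = 5/7.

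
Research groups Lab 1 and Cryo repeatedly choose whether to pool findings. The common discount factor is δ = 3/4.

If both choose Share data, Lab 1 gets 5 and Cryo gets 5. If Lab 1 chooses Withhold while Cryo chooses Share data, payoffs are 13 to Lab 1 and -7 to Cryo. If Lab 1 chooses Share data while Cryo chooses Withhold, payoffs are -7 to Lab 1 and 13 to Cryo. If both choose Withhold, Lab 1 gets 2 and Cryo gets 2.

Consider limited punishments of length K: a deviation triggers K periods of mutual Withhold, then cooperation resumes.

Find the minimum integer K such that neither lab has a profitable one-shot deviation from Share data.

8

Need Σ_{k=1}^{K} δ^k ≥ (13−5)/(5−2) = 2.6667 at δ = 3/4.
At K = 7 the sum is 2.5995 < 2.6667; at K = 8 it is 2.6997 ≥ 2.6667.
So the minimum punishment length is K = 8.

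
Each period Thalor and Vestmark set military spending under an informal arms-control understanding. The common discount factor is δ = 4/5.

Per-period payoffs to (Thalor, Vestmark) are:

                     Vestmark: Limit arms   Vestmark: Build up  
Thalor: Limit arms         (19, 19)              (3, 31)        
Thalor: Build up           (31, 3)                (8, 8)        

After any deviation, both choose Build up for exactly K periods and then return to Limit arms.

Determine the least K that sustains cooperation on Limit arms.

2

IC: δ(1−δ^K)/(1−δ) ≥ (31−19)/(19−8) = 12/11.
With δ = 4/5: need 1 − δ^K ≥ 12/11·(1−4/5)/(4/5), i.e. δ^K ≤ 0.7273.
Since (4/5)^1 = 0.8000 and (4/5)^2 = 0.6400, the smallest such K is 2.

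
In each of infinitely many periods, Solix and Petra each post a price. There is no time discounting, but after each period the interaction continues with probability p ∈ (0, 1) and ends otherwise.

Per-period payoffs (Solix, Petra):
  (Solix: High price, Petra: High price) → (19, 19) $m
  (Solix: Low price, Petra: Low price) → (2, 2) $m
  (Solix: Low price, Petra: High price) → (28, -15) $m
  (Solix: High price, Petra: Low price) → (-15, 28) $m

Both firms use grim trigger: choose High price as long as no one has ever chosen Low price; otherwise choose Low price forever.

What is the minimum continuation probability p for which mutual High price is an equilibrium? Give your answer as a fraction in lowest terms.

With no time discounting, the continuation probability p plays the role of the discount factor.
Grim-trigger IC: 19/(1−p) ≥ 28 + 2p/(1−p) ⇒ p ≥ (28−19)/(28−2) = 9/26.

9/26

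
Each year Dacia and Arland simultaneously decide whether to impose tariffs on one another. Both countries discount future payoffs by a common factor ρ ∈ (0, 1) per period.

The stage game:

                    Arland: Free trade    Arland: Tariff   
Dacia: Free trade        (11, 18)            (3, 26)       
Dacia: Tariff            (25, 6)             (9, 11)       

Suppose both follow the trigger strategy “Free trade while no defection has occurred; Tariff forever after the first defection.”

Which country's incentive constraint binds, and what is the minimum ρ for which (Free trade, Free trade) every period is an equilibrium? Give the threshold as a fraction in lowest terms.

For Dacia: deviation gain 25−11 = 14, per-period punishment loss 11−9 = 2. IC gives ρ ≥ 14/16 = 7/8.
For Arland: gain 8, loss 7 per period, so ρ ≥ 8/15.
The tighter constraint is Dacia's, so cooperation needs ρ ≥ 7/8.

Dacia; ρ ≥ 7/8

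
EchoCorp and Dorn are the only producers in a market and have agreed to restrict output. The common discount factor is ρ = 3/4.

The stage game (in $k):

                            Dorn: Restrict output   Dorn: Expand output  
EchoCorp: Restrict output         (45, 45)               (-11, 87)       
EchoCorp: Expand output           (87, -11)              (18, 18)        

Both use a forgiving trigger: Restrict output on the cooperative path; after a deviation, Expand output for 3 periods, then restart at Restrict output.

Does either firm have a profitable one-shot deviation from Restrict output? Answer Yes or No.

IC: ρ+…+ρ^3 ≥ (87−45)/(45−18) = 14/9.
At ρ = 3/4: partial sum = 1.7344 ≥ 1.5556. Cooperation sustainable.

No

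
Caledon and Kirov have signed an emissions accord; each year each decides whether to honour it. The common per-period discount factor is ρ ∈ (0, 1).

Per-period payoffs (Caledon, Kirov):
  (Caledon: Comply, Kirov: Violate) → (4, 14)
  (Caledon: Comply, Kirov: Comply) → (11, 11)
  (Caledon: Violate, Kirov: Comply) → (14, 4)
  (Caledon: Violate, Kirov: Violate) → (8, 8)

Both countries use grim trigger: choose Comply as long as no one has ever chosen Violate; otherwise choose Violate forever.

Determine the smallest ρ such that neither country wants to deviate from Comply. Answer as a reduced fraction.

1/2

Cooperation forever yields 11 each period: 11/(1−ρ).
Deviating yields 14 once, then 8 forever: 14 + 8ρ/(1−ρ).
No profitable deviation requires 11/(1−ρ) ≥ 14 + 8ρ/(1−ρ).
Multiplying by (1−ρ): 11 ≥ 14(1−ρ) + 8ρ = 14 − 6ρ.
So 6ρ ≥ 3, i.e. ρ ≥ 3/6 = 1/2.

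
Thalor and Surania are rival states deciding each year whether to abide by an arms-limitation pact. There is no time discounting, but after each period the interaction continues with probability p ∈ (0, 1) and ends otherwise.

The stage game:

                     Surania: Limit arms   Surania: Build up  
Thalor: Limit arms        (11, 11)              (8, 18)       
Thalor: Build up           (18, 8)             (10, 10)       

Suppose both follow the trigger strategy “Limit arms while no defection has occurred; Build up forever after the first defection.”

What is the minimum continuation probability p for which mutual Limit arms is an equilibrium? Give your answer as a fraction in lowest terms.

7/8

With no time discounting, the continuation probability p plays the role of the discount factor.
Grim-trigger IC: 11/(1−p) ≥ 18 + 10p/(1−p) ⇒ p ≥ (18−11)/(18−10) = 7/8.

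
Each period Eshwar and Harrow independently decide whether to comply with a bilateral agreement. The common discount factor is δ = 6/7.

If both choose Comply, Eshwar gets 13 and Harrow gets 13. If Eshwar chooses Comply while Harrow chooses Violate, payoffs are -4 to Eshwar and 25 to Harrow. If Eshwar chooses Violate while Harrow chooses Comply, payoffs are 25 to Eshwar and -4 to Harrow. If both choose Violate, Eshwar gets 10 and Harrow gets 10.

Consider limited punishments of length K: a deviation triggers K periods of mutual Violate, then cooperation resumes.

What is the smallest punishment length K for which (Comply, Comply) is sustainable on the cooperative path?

IC: δ(1−δ^K)/(1−δ) ≥ (25−13)/(13−10) = 4.
With δ = 6/7: need 1 − δ^K ≥ 4·(1−6/7)/(6/7), i.e. δ^K ≤ 0.3333.
Since (6/7)^7 = 0.3399 and (6/7)^8 = 0.2914, the smallest such K is 8.

8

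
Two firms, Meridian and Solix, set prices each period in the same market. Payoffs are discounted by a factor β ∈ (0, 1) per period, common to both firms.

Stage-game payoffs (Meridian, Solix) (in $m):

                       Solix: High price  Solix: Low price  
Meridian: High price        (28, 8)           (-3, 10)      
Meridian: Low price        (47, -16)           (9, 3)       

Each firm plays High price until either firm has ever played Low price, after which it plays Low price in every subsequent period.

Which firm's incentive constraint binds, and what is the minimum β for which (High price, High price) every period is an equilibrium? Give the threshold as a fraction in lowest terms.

Meridian's threshold: (47−28)/(47−9) = 1/2.
Solix's threshold: (10−8)/(10−3) = 2/7.
1/2 > 2/7, so Meridian binds and β* = 1/2.

Meridian; β ≥ 1/2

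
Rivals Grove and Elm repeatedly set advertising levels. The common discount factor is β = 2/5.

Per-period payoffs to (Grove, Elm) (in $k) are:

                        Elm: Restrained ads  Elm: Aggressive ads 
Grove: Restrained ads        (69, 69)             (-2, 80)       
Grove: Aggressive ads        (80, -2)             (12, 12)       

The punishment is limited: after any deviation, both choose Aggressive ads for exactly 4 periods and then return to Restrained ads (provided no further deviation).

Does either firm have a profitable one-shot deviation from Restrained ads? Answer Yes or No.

No

Comparing payoff streams over the 5 periods until play realigns: cooperate → 69(1+β+…+β^4); deviate → 80 + 12(β+…+β^4).
Cooperation is sustained iff (69−12)(β+…+β^4) ≥ 80−69.
β+…+β^4 = 2/5·(1−(2/5)^4)/(1−2/5) = 0.6496, and (80−69)/(69−12) = 0.1930.
0.6496 ≥ 0.1930, so cooperation is sustainable.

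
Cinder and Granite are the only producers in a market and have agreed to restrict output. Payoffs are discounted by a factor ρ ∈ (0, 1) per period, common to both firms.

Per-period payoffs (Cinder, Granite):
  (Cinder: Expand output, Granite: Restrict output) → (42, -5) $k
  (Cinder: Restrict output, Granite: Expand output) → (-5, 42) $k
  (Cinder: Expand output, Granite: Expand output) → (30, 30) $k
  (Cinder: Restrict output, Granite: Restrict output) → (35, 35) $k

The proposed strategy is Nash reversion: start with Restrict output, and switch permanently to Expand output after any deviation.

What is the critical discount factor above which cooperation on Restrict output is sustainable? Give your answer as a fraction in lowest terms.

35/(1−ρ) ≥ 42 + 30ρ/(1−ρ)
35 ≥ 42 − 12ρ
ρ ≥ 7/12.

7/12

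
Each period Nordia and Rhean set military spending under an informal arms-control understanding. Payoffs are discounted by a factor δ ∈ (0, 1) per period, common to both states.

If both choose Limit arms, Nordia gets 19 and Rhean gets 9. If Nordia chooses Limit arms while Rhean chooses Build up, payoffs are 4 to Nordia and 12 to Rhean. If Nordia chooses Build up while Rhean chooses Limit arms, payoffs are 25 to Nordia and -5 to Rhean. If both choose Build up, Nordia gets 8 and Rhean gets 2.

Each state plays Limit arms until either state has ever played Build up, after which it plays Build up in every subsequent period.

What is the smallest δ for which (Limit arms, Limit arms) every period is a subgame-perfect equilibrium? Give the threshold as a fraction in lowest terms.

Nordia: cooperation gives 19 each period; deviation gives 25 once then 8 forever.
  19/(1−δ) ≥ 25 + 8δ/(1−δ) ⇒ δ ≥ 6/17.
Rhean: cooperation gives 9 each period; deviation gives 12 once then 2 forever.
  δ ≥ 3/10.
Both must hold, so the binding constraint is Nordia's: δ ≥ 6/17.

6/17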